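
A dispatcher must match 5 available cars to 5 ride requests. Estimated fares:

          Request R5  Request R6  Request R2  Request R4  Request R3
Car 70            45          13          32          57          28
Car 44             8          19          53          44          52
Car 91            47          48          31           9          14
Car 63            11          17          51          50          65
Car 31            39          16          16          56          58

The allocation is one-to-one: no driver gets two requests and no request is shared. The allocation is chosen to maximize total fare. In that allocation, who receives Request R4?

Car 31 receives Request R4.

This is the linear assignment problem.
Optimal: Car 70→Request R5 ($45), Car 44→Request R2 ($53), Car 91→Request R6 ($48), Car 63→Request R3 ($65), Car 31→Request R4 ($56) — total 45+53+48+65+56 = $267.
Swapping Car 31↔Car 63 (Car 31→Request R3 $58, Car 63→Request R4 $50) loses 13.
Every other assignment is strictly worse.
Car 31's own top request is Request R3 ($58), but forcing Car 31→Request R3 and reassigning the rest optimally gives only $254 — worse by 13.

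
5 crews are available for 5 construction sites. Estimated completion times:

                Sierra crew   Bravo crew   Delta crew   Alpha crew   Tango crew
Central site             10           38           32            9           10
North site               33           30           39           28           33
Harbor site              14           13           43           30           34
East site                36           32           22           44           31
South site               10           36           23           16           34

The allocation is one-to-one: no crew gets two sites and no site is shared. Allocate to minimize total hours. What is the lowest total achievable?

Optimal: Sierra crew→South site (10 hours), Bravo crew→Harbor site (13 hours), Delta crew→East site (22 hours), Alpha crew→North site (28 hours), Tango crew→Central site (10 hours) — total 10+13+22+28+10 = 83 hours.
Min-entry greedy (repeatedly take the single cheapest remaining cell) gives 87 hours, worse by 4.
Next-best assignment: Sierra crew→South site, Bravo crew→Harbor site, Delta crew→East site, Alpha crew→Central site, Tango crew→North site = 87 hours.
Checked against all permutations: 83 hours is optimal.

Minimum total: 83 hours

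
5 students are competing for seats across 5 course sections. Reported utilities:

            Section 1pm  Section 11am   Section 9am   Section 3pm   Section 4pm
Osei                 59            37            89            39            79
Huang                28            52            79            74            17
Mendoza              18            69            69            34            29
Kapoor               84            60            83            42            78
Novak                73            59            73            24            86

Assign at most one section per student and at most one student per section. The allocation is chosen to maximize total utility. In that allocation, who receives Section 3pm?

Huang receives Section 3pm.

Optimal: Osei→Section 9am (89 points), Huang→Section 3pm (74 points), Mendoza→Section 11am (69 points), Kapoor→Section 1pm (84 points), Novak→Section 4pm (86 points) — total 89+74+69+84+86 = 402 points.
Swapping Mendoza↔Osei (Mendoza→Section 9am 69 points, Osei→Section 11am 37 points) loses 52.
No other one-to-one assignment exceeds 402 points.
Huang's own top section is Section 9am (79 points), but forcing Huang→Section 9am and reassigning the rest optimally gives only 357 points — worse by 45.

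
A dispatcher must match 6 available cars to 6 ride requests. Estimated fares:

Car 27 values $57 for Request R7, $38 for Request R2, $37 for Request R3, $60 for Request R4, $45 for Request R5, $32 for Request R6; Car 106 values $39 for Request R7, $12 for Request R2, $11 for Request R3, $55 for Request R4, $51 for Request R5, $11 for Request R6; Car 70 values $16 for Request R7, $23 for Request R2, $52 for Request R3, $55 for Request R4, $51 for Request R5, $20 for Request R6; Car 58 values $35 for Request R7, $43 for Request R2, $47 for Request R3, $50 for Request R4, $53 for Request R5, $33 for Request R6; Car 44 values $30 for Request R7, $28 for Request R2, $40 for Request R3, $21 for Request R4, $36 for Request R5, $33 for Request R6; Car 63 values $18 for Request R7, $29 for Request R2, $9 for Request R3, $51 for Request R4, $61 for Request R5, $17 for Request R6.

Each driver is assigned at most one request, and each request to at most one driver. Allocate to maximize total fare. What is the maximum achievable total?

Max total: $301

Optimal: Car 27→Request R7 ($57), Car 106→Request R4 ($55), Car 70→Request R3 ($52), Car 58→Request R2 ($43), Car 44→Request R6 ($33), Car 63→Request R5 ($61) — total 57+55+52+43+33+61 = $301.
Swapping Car 44↔Car 70 (Car 44→Request R3 $40, Car 70→Request R6 $20) loses 25.
Checked against all permutations: $301 is optimal.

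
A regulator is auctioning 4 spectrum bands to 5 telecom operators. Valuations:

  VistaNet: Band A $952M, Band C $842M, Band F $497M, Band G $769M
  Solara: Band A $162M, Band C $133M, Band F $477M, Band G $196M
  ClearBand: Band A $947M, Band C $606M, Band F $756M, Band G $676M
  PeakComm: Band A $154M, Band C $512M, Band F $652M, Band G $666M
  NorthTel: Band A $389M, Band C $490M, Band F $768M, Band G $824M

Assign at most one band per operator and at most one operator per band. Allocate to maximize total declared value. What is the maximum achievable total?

This is the linear assignment problem.
Optimal: ClearBand→Band A ($947M), VistaNet→Band C ($842M), PeakComm→Band F ($652M), NorthTel→Band G ($824M) — total 947+842+652+824 = $3265M.
Max-entry greedy (repeatedly take the single best remaining cell) gives $3044M, worse by 221.
Swapping ClearBand↔VistaNet (ClearBand→Band C $606M, VistaNet→Band A $952M) loses 231.

Maximum total: $3265M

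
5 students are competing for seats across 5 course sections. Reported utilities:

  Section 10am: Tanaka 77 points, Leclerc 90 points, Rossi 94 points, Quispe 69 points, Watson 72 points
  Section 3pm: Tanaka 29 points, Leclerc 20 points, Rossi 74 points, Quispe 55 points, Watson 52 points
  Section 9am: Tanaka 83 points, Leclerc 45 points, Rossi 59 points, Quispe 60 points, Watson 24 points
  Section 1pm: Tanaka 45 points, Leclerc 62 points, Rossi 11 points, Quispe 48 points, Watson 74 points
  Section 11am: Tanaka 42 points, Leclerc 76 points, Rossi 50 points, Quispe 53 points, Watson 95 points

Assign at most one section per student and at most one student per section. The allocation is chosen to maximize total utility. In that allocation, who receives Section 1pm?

Optimal: Tanaka→Section 9am (83 points), Leclerc→Section 10am (90 points), Rossi→Section 3pm (74 points), Quispe→Section 1pm (48 points), Watson→Section 11am (95 points) — total 83+90+74+48+95 = 390 points.
Column-greedy (each section in turn goes to its best remaining student) gives 382 points, worse by 8.
Quispe's own top section is Section 10am (69 points), but forcing Quispe→Section 10am and reassigning the rest optimally gives only 383 points — worse by 7.

Quispe receives Section 1pm.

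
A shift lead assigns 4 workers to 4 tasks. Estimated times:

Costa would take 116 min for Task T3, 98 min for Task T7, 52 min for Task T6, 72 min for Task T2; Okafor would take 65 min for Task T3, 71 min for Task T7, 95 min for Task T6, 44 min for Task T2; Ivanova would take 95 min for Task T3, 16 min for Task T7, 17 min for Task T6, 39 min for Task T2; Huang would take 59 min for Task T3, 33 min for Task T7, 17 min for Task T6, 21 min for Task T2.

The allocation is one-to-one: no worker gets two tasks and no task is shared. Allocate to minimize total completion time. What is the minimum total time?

Min total: 154 min

Optimal: Costa→Task T6 (52 min), Okafor→Task T3 (65 min), Ivanova→Task T7 (16 min), Huang→Task T2 (21 min) — total 52+65+16+21 = 154 min.
Column-greedy (each task in turn goes to its cheapest remaining worker) gives 171 min, worse by 17.
Next-best assignment: Costa→Task T2, Okafor→Task T3, Ivanova→Task T7, Huang→Task T6 = 170 min.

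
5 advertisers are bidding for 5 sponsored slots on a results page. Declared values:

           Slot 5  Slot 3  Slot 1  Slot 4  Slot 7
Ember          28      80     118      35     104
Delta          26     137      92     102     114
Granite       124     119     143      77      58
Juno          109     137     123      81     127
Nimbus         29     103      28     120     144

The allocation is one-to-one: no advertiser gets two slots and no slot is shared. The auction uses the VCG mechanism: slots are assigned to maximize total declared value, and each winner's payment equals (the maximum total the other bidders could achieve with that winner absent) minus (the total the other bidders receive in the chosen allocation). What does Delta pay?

Efficient allocation: Ember→Slot 1 ($118), Delta→Slot 3 ($137), Granite→Slot 5 ($124), Juno→Slot 7 ($127), Nimbus→Slot 4 ($120); total welfare W = $626.
Delta receives Slot 3 at value $137, so the others get W − 137 = $489.
Without Delta: best allocation of the remaining 4 bidders over all 5 slots is Ember→Slot 1 ($118), Granite→Slot 5 ($124), Juno→Slot 3 ($137), Nimbus→Slot 7 ($144), total $523.
VCG payment = (others' best without Delta) − (others' welfare with Delta) = 523 − 489 = $34.

Delta pays $34.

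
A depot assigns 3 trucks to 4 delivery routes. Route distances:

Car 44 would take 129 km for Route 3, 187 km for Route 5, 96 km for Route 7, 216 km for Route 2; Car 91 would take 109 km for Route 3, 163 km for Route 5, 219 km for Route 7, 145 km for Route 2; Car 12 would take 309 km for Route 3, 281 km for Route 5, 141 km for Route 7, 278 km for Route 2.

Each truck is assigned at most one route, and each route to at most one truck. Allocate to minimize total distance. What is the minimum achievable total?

Optimal: Car 44→Route 3 (129 km), Car 91→Route 2 (145 km), Car 12→Route 7 (141 km) — total 129+145+141 = 415 km.
Row-greedy (each truck in turn takes its cheapest remaining route) gives 483 km, worse by 68.
Swapping Car 12↔Car 91 (Car 12→Route 2 278 km, Car 91→Route 7 219 km) adds 211.

Min total: 415 km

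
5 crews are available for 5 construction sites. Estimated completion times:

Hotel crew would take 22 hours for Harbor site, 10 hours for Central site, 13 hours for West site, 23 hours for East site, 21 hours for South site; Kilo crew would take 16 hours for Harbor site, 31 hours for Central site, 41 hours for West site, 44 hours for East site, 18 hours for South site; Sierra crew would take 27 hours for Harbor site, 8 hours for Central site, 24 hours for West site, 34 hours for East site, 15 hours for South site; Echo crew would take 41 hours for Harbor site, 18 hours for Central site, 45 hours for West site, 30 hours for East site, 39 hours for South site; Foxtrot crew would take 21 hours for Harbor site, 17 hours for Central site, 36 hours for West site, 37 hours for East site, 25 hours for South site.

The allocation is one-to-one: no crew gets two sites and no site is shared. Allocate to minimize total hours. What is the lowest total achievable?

Optimal: Hotel crew→West site (13 hours), Kilo crew→South site (18 hours), Sierra crew→Central site (8 hours), Echo crew→East site (30 hours), Foxtrot crew→Harbor site (21 hours) — total 13+18+8+30+21 = 90 hours.
Row-greedy (each crew in turn takes its cheapest remaining site) gives 107 hours, worse by 17.
Swapping Hotel crew↔Foxtrot crew (Hotel crew→Harbor site 22 hours, Foxtrot crew→West site 36 hours) adds 24.
Checked against all permutations: 90 hours is optimal.

Minimum total: 90 hours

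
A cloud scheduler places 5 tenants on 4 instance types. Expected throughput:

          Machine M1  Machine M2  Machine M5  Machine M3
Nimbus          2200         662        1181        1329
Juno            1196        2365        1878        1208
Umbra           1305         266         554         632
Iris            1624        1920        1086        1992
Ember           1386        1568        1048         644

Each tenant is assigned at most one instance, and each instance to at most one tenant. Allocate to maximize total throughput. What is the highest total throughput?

This is the linear assignment problem.
Optimal: Nimbus→Machine M1 (2200 ops/s), Ember→Machine M2 (1568 ops/s), Juno→Machine M5 (1878 ops/s), Iris→Machine M3 (1992 ops/s) — total 2200+1568+1878+1992 = 7638 ops/s.
Row-greedy (each tenant in turn takes its best remaining instance) gives 6283 ops/s, worse by 1355.
Every other assignment is strictly worse.

Maximum total: 7638 ops/s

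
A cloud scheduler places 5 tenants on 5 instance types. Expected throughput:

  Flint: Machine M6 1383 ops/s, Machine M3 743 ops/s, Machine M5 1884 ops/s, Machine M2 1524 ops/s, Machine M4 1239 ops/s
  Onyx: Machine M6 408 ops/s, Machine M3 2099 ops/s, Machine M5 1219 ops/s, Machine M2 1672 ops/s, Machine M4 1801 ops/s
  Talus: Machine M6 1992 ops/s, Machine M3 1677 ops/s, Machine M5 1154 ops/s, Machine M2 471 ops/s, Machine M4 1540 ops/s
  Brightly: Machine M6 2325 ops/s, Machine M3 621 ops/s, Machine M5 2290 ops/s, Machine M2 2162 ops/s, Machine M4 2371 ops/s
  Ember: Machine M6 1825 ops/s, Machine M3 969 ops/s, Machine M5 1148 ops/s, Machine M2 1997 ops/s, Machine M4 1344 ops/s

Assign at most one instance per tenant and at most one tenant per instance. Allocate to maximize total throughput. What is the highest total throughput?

Optimal: Flint→Machine M5 (1884 ops/s), Onyx→Machine M3 (2099 ops/s), Talus→Machine M6 (1992 ops/s), Brightly→Machine M4 (2371 ops/s), Ember→Machine M2 (1997 ops/s) — total 1884+2099+1992+2371+1997 = 10343 ops/s.
Column-greedy (each instance in turn goes to its best remaining tenant) gives 9845 ops/s, worse by 498.

Maximum total: 10343 ops/s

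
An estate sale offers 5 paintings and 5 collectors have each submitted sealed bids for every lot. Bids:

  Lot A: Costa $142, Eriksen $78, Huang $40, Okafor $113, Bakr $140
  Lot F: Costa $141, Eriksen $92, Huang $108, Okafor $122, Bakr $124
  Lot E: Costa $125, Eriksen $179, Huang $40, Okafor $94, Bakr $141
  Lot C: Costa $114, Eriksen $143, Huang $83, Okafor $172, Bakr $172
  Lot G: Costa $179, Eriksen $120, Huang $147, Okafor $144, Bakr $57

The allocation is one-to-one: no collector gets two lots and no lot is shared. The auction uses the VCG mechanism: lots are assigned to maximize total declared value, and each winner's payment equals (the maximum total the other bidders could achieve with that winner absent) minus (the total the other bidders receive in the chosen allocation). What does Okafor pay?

Okafor pays $33.

Efficient allocation: Costa→Lot F ($141), Eriksen→Lot E ($179), Huang→Lot G ($147), Okafor→Lot C ($172), Bakr→Lot A ($140); total welfare W = $779.
Okafor receives Lot C at value $172, so the others get W − 172 = $607.
Without Okafor: best allocation of the remaining 4 bidders over all 5 lots is Costa→Lot A ($142), Eriksen→Lot E ($179), Huang→Lot G ($147), Bakr→Lot C ($172), total $640.
VCG payment = (others' best without Okafor) − (others' welfare with Okafor) = 640 − 607 = $33.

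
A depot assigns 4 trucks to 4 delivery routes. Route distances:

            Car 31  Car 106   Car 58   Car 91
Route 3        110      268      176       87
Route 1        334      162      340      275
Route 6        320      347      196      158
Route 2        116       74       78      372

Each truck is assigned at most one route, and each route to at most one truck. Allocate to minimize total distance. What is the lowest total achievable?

Optimal: Car 31→Route 3 (110 km), Car 106→Route 1 (162 km), Car 58→Route 2 (78 km), Car 91→Route 6 (158 km) — total 110+162+78+158 = 508 km.
Column-greedy (each route in turn goes to its cheapest remaining truck) gives 561 km, worse by 53.
Next-best assignment: Car 31→Route 2, Car 106→Route 1, Car 58→Route 6, Car 91→Route 3 = 561 km.

Min total: 508 km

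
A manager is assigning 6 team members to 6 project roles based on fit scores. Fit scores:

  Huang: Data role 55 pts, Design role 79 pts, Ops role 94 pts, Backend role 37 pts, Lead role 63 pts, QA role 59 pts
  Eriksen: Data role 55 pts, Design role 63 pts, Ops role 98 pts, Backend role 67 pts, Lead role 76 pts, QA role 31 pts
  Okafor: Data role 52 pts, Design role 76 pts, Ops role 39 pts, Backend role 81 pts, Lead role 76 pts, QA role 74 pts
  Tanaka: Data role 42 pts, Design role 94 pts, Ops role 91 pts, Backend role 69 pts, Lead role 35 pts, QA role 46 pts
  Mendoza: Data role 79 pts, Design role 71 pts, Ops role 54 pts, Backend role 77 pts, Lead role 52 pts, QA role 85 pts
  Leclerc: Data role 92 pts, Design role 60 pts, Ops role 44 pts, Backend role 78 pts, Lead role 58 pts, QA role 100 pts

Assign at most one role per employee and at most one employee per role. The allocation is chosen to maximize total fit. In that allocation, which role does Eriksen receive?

This is the linear assignment problem.
Optimal: Huang→Ops role (94 pts), Eriksen→Lead role (76 pts), Okafor→Backend role (81 pts), Tanaka→Design role (94 pts), Mendoza→Data role (79 pts), Leclerc→QA role (100 pts) — total 94+76+81+94+79+100 = 524 pts.
Max-entry greedy (repeatedly take the single best remaining cell) gives 515 pts, worse by 9.
Swapping Huang↔Tanaka (Huang→Design role 79 pts, Tanaka→Ops role 91 pts) loses 18.
Eriksen's own top role is Ops role (98 pts), but forcing Eriksen→Ops role and reassigning the rest optimally gives only 515 pts — worse by 9.

Eriksen receives Lead role.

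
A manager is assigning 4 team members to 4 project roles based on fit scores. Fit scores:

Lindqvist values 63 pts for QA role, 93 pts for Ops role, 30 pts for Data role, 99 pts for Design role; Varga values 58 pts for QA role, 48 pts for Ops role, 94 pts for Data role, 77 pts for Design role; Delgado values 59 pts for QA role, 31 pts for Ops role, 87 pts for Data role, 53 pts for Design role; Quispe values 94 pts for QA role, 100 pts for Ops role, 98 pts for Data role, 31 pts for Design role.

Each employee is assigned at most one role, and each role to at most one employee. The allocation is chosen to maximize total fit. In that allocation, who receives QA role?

Optimal: Lindqvist→Design role (99 pts), Varga→Data role (94 pts), Delgado→QA role (59 pts), Quispe→Ops role (100 pts) — total 99+94+59+100 = 352 pts.
Column-greedy (each role in turn goes to its best remaining employee) gives 334 pts, worse by 18.
Next-best assignment: Lindqvist→Ops role, Varga→Design role, Delgado→Data role, Quispe→QA role = 351 pts.
Delgado's own top role is Data role (87 pts), but forcing Delgado→Data role and reassigning the rest optimally gives only 351 pts — worse by 1.

Delgado receives QA role.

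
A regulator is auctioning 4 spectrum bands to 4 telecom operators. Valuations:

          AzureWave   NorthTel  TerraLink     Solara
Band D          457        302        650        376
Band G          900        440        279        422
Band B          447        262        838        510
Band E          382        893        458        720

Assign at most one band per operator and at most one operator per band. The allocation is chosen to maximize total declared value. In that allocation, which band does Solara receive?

Solara receives Band D.

Optimal: AzureWave→Band G ($900M), NorthTel→Band E ($893M), TerraLink→Band B ($838M), Solara→Band D ($376M) — total 900+893+838+376 = $3007M.
Column-greedy (each band in turn goes to its best remaining operator) gives $2953M, worse by 54.
Solara's own top band is Band E ($720M), but forcing Solara→Band E and reassigning the rest optimally gives only $2760M — worse by 247.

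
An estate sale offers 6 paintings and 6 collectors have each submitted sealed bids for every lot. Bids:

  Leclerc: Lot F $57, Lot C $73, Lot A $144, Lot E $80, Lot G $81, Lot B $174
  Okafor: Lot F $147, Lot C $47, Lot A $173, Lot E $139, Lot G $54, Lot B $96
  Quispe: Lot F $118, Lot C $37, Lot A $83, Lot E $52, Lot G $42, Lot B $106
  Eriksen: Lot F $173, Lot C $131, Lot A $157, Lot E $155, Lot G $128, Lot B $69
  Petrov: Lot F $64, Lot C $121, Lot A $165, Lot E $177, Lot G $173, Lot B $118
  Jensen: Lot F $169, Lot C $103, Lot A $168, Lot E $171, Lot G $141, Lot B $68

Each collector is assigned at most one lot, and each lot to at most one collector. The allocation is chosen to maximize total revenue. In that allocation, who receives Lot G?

Petrov receives Lot G.

Treat this as an assignment problem: match each collector to one lot.
Optimal: Leclerc→Lot B ($174), Okafor→Lot A ($173), Quispe→Lot F ($118), Eriksen→Lot C ($131), Petrov→Lot G ($173), Jensen→Lot E ($171) — total 174+173+118+131+173+171 = $940.
Max-entry greedy (repeatedly take the single best remaining cell) gives $875, worse by 65.
Swapping Quispe↔Okafor (Quispe→Lot A $83, Okafor→Lot F $147) loses 61.
Petrov's own top lot is Lot E ($177), but forcing Petrov→Lot E and reassigning the rest optimally gives only $914 — worse by 26.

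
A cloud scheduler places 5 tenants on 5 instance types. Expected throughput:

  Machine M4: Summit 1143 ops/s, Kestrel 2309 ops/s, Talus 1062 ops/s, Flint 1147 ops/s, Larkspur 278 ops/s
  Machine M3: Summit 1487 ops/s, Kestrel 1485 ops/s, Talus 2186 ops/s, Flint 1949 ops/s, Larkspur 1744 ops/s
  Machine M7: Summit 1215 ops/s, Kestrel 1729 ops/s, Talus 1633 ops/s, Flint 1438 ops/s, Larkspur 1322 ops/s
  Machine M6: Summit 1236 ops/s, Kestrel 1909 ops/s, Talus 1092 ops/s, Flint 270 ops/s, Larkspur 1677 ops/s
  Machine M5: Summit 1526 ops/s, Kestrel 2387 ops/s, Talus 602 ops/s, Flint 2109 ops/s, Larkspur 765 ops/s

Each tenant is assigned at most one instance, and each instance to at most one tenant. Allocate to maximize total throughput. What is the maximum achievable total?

Maximum total: 9496 ops/s

Optimal: Summit→Machine M7 (1215 ops/s), Kestrel→Machine M4 (2309 ops/s), Talus→Machine M3 (2186 ops/s), Flint→Machine M5 (2109 ops/s), Larkspur→Machine M6 (1677 ops/s) — total 1215+2309+2186+2109+1677 = 9496 ops/s.
Max-entry greedy (repeatedly take the single best remaining cell) gives 8831 ops/s, worse by 665.
No other one-to-one assignment exceeds 9496 ops/s.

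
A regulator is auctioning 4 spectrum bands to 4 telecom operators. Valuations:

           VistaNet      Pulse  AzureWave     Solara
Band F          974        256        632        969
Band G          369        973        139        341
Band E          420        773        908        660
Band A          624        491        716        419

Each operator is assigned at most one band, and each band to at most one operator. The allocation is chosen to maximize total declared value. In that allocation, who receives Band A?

VistaNet receives Band A.

Optimal: VistaNet→Band A ($624M), Pulse→Band G ($973M), AzureWave→Band E ($908M), Solara→Band F ($969M) — total 624+973+908+969 = $3474M.
Row-greedy (each operator in turn takes its best remaining band) gives $3274M, worse by 200.
Next-best assignment: VistaNet→Band F, Pulse→Band G, AzureWave→Band A, Solara→Band E = $3323M.
Swapping VistaNet↔Solara (VistaNet→Band F $974M, Solara→Band A $419M) loses 200.
VistaNet's own top band is Band F ($974M), but forcing VistaNet→Band F and reassigning the rest optimally gives only $3323M — worse by 151.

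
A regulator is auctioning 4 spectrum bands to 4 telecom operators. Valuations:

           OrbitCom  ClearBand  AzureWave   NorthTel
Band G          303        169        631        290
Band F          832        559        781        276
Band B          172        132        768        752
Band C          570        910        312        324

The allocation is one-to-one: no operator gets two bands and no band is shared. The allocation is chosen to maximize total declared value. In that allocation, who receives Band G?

Optimal: OrbitCom→Band F ($832M), ClearBand→Band C ($910M), AzureWave→Band G ($631M), NorthTel→Band B ($752M) — total 832+910+631+752 = $3125M.
Row-greedy (each operator in turn takes its best remaining band) gives $2800M, worse by 325.
Swapping NorthTel↔OrbitCom (NorthTel→Band F $276M, OrbitCom→Band B $172M) loses 1136.
Checked against all permutations: $3125M is optimal.
AzureWave's own top band is Band F ($781M), but forcing AzureWave→Band F and reassigning the rest optimally gives only $2746M — worse by 379.

AzureWave receives Band G.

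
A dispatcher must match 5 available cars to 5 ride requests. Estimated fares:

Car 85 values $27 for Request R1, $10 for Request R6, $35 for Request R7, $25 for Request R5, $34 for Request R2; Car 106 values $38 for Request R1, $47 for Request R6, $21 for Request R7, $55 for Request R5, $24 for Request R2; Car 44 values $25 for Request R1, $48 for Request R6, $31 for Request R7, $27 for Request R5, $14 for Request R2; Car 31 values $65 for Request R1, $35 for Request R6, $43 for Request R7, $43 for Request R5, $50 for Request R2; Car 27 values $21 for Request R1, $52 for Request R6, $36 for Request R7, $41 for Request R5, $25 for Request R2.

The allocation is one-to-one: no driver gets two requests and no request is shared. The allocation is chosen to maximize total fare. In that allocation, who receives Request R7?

Optimal: Car 85→Request R2 ($34), Car 106→Request R5 ($55), Car 44→Request R6 ($48), Car 31→Request R1 ($65), Car 27→Request R7 ($36) — total 34+55+48+65+36 = $238.
Max-entry greedy (repeatedly take the single best remaining cell) gives $221, worse by 17.
Next-best assignment: Car 85→Request R2, Car 106→Request R5, Car 44→Request R7, Car 31→Request R1, Car 27→Request R6 = $237.
Car 27's own top request is Request R6 ($52), but forcing Car 27→Request R6 and reassigning the rest optimally gives only $237 — worse by 1.

Car 27 receives Request R7.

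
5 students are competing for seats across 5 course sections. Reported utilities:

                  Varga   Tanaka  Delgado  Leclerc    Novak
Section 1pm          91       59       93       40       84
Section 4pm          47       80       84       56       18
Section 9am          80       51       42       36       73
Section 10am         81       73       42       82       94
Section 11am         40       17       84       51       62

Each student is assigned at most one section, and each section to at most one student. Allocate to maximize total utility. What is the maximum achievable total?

Optimal: Varga→Section 1pm (91 points), Tanaka→Section 4pm (80 points), Delgado→Section 11am (84 points), Leclerc→Section 10am (82 points), Novak→Section 9am (73 points) — total 91+80+84+82+73 = 410 points.
Max-entry greedy (repeatedly take the single best remaining cell) gives 398 points, worse by 12.

Max total: 410 points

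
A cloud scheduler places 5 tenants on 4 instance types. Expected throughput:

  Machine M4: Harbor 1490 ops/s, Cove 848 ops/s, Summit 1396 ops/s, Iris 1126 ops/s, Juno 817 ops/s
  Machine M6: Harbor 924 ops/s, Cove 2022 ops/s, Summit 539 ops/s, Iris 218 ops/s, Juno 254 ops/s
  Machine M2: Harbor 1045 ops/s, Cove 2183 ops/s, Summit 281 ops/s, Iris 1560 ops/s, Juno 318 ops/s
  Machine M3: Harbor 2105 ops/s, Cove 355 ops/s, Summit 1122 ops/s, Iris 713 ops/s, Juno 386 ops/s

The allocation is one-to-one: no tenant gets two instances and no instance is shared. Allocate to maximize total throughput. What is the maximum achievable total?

Maximum total: 7083 ops/s

Optimal: Summit→Machine M4 (1396 ops/s), Cove→Machine M6 (2022 ops/s), Iris→Machine M2 (1560 ops/s), Harbor→Machine M3 (2105 ops/s) — total 1396+2022+1560+2105 = 7083 ops/s.
Column-greedy (each instance in turn goes to its best remaining tenant) gives 6194 ops/s, worse by 889.
Swapping Harbor↔Summit (Harbor→Machine M4 1490 ops/s, Summit→Machine M3 1122 ops/s) loses 889.
Checked against all permutations: 7083 ops/s is optimal.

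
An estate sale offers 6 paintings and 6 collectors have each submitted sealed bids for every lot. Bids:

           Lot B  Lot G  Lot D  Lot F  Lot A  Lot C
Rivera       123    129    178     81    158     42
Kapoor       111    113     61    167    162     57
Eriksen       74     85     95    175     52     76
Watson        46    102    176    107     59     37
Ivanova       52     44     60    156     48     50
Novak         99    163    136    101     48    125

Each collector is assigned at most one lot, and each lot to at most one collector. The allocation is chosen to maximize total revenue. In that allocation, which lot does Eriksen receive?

Eriksen receives Lot C.

This is a one-to-one assignment (maximum-weight bipartite matching).
Optimal: Rivera→Lot B ($123), Kapoor→Lot A ($162), Eriksen→Lot C ($76), Watson→Lot D ($176), Ivanova→Lot F ($156), Novak→Lot G ($163) — total 123+162+76+176+156+163 = $856.
Column-greedy (each lot in turn goes to its best remaining collector) gives $849, worse by 7.
Next-best assignment: Rivera→Lot B, Kapoor→Lot A, Eriksen→Lot F, Watson→Lot D, Ivanova→Lot C, Novak→Lot G = $849.
Swapping Watson↔Eriksen (Watson→Lot C $37, Eriksen→Lot D $95) loses 120.
Every other assignment is strictly worse.
Eriksen's own top lot is Lot F ($175), but forcing Eriksen→Lot F and reassigning the rest optimally gives only $849 — worse by 7.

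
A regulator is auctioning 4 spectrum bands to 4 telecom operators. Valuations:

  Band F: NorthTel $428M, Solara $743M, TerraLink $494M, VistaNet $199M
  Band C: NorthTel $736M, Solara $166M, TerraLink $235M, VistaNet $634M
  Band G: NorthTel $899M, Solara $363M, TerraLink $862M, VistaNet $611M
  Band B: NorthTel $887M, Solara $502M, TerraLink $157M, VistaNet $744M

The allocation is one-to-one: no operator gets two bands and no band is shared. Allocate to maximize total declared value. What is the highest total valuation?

Max total: $3126M

Optimal: NorthTel→Band B ($887M), Solara→Band F ($743M), TerraLink→Band G ($862M), VistaNet→Band C ($634M) — total 887+743+862+634 = $3126M.
Column-greedy (each band in turn goes to its best remaining operator) gives $3085M, worse by 41.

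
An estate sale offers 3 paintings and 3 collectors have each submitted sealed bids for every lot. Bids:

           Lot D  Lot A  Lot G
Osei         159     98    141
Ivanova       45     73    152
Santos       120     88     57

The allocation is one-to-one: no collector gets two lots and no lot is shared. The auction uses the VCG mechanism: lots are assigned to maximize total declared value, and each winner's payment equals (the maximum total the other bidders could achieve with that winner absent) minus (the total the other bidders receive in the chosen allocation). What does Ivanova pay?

Ivanova pays $14.

Efficient allocation: Osei→Lot D ($159), Ivanova→Lot G ($152), Santos→Lot A ($88); total welfare W = $399.
Ivanova receives Lot G at value $152, so the others get W − 152 = $247.
Without Ivanova: best allocation of the remaining 2 bidders over all 3 lots is Osei→Lot G ($141), Santos→Lot D ($120), total $261.
VCG payment = (others' best without Ivanova) − (others' welfare with Ivanova) = 261 − 247 = $14.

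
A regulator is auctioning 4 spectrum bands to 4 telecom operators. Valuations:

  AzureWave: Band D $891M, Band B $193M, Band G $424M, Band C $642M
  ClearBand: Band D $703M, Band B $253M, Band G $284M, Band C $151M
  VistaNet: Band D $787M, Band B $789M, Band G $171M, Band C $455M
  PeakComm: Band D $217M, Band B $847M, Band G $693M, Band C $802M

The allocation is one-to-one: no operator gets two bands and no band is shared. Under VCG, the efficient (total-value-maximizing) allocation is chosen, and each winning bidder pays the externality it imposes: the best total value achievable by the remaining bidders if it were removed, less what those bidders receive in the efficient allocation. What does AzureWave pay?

AzureWave pays $109M.

Efficient allocation: AzureWave→Band C ($642M), ClearBand→Band D ($703M), VistaNet→Band B ($789M), PeakComm→Band G ($693M); total welfare W = $2827M.
AzureWave receives Band C at value $642M, so the others get W − 642 = $2185M.
Without AzureWave: best allocation of the remaining 3 bidders over all 4 bands is ClearBand→Band D ($703M), VistaNet→Band B ($789M), PeakComm→Band C ($802M), total $2294M.
VCG payment = (others' best without AzureWave) − (others' welfare with AzureWave) = 2294 − 2185 = $109M.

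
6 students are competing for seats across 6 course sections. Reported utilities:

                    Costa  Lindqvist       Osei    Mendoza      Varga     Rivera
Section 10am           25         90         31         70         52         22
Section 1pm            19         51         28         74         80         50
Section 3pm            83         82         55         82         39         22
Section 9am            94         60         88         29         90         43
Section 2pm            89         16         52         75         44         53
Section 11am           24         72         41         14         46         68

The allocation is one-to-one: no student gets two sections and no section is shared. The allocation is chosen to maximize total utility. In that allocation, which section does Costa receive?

Optimal: Costa→Section 2pm (89 points), Lindqvist→Section 10am (90 points), Osei→Section 9am (88 points), Mendoza→Section 3pm (82 points), Varga→Section 1pm (80 points), Rivera→Section 11am (68 points) — total 89+90+88+82+80+68 = 497 points.
Column-greedy (each section in turn goes to its best remaining student) gives 484 points, worse by 13.
Swapping Rivera↔Costa (Rivera→Section 2pm 53 points, Costa→Section 11am 24 points) loses 80.
Every other assignment is strictly worse.
Costa's own top section is Section 9am (94 points), but forcing Costa→Section 9am and reassigning the rest optimally gives only 466 points — worse by 31.

Costa receives Section 2pm.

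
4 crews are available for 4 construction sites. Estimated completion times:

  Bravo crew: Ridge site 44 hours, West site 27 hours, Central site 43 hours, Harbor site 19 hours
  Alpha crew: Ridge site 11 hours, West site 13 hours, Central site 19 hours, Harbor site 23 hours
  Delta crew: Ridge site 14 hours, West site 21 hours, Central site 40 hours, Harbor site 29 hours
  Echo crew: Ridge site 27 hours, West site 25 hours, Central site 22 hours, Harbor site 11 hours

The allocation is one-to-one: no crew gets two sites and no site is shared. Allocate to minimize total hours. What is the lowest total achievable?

Minimum total: 68 hours

This is the linear assignment problem.
Optimal: Bravo crew→Harbor site (19 hours), Alpha crew→West site (13 hours), Delta crew→Ridge site (14 hours), Echo crew→Central site (22 hours) — total 19+13+14+22 = 68 hours.
Row-greedy (each crew in turn takes its cheapest remaining site) gives 73 hours, worse by 5.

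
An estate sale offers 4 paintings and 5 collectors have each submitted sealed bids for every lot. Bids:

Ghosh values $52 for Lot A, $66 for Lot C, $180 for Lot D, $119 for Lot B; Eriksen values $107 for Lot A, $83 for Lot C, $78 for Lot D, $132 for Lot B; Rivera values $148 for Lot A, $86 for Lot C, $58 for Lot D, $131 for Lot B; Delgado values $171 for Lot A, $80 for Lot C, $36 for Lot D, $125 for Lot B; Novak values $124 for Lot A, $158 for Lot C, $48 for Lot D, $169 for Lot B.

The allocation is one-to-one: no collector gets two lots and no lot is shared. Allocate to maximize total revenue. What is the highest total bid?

Maximum total: $641

Optimal: Delgado→Lot A ($171), Novak→Lot C ($158), Ghosh→Lot D ($180), Eriksen→Lot B ($132) — total 171+158+180+132 = $641.
Max-entry greedy (repeatedly take the single best remaining cell) gives $606, worse by 35.
Swapping Ghosh↔Delgado (Ghosh→Lot A $52, Delgado→Lot D $36) loses 263.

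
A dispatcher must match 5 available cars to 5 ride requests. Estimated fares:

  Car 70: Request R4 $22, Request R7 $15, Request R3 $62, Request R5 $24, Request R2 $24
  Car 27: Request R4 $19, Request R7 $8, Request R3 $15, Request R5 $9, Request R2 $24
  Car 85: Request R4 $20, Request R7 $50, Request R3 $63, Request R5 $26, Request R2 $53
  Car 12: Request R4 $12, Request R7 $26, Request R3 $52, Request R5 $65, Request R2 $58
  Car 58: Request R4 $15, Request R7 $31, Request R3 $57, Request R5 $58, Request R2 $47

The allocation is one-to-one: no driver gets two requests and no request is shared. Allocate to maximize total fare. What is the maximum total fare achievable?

Maximum total: $247

Optimal: Car 70→Request R3 ($62), Car 27→Request R4 ($19), Car 85→Request R7 ($50), Car 12→Request R2 ($58), Car 58→Request R5 ($58) — total 62+19+50+58+58 = $247.
Max-entry greedy (repeatedly take the single best remaining cell) gives $205, worse by 42.
Swapping Car 58↔Car 85 (Car 58→Request R7 $31, Car 85→Request R5 $26) loses 51.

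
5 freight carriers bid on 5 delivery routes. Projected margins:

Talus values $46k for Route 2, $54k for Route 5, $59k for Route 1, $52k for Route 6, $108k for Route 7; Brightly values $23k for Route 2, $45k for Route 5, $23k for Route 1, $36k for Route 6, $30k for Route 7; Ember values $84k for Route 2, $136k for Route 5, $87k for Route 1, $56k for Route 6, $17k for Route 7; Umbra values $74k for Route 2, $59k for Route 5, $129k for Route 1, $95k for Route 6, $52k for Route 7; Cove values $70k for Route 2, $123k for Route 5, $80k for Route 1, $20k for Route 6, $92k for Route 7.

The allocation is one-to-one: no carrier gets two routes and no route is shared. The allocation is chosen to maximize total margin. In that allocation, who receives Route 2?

Ember receives Route 2.

Optimal: Talus→Route 7 ($108k), Brightly→Route 6 ($36k), Ember→Route 2 ($84k), Umbra→Route 1 ($129k), Cove→Route 5 ($123k) — total 108+36+84+129+123 = $480k.
Row-greedy (each carrier in turn takes its best remaining route) gives $405k, worse by 75.
Ember's own top route is Route 5 ($136k), but forcing Ember→Route 5 and reassigning the rest optimally gives only $479k — worse by 1.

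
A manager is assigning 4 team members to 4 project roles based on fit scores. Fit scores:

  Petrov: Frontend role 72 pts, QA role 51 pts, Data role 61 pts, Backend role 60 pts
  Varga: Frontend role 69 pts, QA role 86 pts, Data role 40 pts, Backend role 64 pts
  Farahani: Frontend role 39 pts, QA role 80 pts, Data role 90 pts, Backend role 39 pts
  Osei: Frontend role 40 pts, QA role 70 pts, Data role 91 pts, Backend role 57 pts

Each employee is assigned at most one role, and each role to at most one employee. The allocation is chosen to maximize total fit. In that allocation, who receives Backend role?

Varga receives Backend role.

Optimal: Petrov→Frontend role (72 pts), Varga→Backend role (64 pts), Farahani→QA role (80 pts), Osei→Data role (91 pts) — total 72+64+80+91 = 307 pts.
Column-greedy (each role in turn goes to its best remaining employee) gives 288 pts, worse by 19.
Swapping Varga↔Petrov (Varga→Frontend role 69 pts, Petrov→Backend role 60 pts) loses 7.
Varga's own top role is QA role (86 pts), but forcing Varga→QA role and reassigning the rest optimally gives only 305 pts — worse by 2.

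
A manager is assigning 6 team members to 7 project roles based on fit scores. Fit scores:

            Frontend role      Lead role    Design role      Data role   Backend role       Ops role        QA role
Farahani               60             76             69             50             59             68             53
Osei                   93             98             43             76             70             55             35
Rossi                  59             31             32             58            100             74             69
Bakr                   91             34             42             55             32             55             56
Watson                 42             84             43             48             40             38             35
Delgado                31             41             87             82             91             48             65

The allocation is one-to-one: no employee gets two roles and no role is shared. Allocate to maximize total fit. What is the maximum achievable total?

Maximum total: 506 pts

Treat this as an assignment problem: match each employee to one role.
Optimal: Farahani→Ops role (68 pts), Osei→Data role (76 pts), Rossi→Backend role (100 pts), Bakr→Frontend role (91 pts), Watson→Lead role (84 pts), Delgado→Design role (87 pts) — total 68+76+100+91+84+87 = 506 pts.
Row-greedy (each employee in turn takes its best remaining role) gives 460 pts, worse by 46.
Next-best assignment: Farahani→Ops role, Osei→Lead role, Rossi→Backend role, Bakr→Frontend role, Watson→Data role, Delgado→Design role = 492 pts.
Swapping Watson↔Farahani (Watson→Ops role 38 pts, Farahani→Lead role 76 pts) loses 38.
No other one-to-one assignment exceeds 506 pts.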